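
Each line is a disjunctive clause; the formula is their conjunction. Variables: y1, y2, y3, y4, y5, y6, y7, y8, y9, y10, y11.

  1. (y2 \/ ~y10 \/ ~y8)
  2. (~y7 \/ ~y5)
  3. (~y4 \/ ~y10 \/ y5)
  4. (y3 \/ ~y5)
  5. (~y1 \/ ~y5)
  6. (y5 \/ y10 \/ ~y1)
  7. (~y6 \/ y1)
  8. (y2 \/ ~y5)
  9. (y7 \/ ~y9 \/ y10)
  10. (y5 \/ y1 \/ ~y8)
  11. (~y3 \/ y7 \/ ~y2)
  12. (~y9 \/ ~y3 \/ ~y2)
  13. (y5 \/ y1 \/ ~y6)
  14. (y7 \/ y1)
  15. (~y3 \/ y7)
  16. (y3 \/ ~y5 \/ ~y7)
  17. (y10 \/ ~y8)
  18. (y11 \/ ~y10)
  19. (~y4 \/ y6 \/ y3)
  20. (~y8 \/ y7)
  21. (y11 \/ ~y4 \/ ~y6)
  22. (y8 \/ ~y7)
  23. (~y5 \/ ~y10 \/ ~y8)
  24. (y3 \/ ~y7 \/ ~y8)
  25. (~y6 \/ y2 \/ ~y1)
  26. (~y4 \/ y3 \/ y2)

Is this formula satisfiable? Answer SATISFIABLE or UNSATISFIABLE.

SATISFIABLE

Pure literal: y4 appears only negated; assign y4 = False.
Pure literal: y9 appears only negated; assign y9 = False.
Try y1 = True.
  then y5 is forced to False.
  then y10 is forced to True.
  then y11 is forced to True.
The remaining clauses are satisfied by y2 = True, y3 = True, y6 = True, y7 = True, y8 = True.
Every clause has at least one true literal under this assignment.
So y1=True, y2=True, y3=True, y4=False, y5=False, y6=True, y7=True, y8=True, y9=False, y10=True, y11=True is a satisfying assignment.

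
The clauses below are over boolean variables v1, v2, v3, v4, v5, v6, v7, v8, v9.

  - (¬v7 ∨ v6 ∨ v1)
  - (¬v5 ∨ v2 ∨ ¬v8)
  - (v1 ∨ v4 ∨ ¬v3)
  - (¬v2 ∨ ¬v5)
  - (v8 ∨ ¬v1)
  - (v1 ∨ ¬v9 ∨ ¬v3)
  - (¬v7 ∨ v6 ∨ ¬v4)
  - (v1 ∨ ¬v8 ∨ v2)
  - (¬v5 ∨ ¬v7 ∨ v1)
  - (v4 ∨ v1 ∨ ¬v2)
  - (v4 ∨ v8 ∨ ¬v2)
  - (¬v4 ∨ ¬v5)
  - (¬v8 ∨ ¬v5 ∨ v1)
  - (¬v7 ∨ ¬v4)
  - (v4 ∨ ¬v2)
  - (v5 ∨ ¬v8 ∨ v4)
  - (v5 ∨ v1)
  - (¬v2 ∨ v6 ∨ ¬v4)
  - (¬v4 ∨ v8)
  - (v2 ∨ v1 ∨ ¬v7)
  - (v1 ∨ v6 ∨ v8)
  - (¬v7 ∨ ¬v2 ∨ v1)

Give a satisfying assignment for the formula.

v1=True  v2=False  v3=True  v4=True  v5=False  v6=True  v7=False  v8=True  v9=False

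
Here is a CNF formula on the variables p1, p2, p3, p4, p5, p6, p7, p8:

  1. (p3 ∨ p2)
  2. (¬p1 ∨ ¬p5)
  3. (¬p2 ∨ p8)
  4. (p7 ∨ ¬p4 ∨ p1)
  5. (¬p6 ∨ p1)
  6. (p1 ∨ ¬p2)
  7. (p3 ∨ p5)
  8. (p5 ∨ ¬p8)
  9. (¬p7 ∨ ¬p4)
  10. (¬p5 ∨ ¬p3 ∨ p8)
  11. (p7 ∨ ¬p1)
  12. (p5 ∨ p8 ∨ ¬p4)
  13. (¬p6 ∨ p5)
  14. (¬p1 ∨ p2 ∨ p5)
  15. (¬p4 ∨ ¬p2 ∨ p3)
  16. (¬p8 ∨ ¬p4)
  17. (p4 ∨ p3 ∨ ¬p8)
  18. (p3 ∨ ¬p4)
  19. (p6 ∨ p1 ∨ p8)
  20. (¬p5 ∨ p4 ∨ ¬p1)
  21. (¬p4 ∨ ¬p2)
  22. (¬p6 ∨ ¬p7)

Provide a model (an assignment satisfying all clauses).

p1 = False  p2 = False  p3 = True  p4 = False  p5 = True  p6 = False  p7 = True  p8 = True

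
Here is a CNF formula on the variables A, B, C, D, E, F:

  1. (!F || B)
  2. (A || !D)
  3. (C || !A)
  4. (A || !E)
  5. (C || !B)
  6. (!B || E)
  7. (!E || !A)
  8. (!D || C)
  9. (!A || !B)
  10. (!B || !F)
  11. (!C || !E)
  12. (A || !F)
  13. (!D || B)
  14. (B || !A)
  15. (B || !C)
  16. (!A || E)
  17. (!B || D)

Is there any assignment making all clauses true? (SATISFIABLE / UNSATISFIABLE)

SATISFIABLE

Pure literal: F appears only negated; assign F = False.
Set A = False and propagate.
  then D is forced to False.
  then E is forced to False.
  then B is forced to False.
  then C is forced to False.
So A=False, B=False, C=False, D=False, E=False, F=False is a satisfying assignment.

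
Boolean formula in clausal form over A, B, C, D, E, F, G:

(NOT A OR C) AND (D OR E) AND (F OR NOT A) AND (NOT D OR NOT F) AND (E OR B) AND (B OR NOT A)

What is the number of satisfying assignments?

30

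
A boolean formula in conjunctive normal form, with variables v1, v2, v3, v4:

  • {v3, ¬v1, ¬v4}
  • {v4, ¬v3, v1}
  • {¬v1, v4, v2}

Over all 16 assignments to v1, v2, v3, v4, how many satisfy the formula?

10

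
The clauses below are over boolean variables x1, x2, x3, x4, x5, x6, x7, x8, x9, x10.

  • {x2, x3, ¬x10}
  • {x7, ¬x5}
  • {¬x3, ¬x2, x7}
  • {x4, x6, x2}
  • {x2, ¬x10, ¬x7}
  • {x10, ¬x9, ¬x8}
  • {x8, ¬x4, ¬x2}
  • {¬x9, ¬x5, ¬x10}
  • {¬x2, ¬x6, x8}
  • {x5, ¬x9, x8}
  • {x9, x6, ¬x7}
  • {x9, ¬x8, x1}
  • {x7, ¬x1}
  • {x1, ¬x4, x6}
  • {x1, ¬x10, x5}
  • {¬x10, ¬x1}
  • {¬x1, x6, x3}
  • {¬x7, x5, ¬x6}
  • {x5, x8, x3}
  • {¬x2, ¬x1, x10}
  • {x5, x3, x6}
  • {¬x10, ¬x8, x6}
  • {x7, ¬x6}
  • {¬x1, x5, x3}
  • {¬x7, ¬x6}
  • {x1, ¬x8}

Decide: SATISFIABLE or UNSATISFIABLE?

Try x1 = False.
  then x8 is forced to False.
For the remaining variables, x2 = True, x3 = True, x4 = False, x5 = True, x6 = False, x7 = True, x9 = True, x10 = False works.
So x1 = F  x2 = T  x3 = T  x4 = F  x5 = T  x6 = F  x7 = T  x8 = F  x9 = T  x10 = F is a satisfying assignment.

SATISFIABLE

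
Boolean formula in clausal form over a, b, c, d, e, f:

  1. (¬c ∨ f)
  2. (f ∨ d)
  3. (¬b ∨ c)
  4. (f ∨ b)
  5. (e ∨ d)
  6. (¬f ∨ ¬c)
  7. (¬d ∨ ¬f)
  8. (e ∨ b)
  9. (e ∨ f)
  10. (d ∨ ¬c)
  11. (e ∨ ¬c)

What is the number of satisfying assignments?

2

Satisfying assignments:
  a=0 b=0 c=0 d=0 e=1 f=1
  a=1 b=0 c=0 d=0 e=1 f=1
Count: 2.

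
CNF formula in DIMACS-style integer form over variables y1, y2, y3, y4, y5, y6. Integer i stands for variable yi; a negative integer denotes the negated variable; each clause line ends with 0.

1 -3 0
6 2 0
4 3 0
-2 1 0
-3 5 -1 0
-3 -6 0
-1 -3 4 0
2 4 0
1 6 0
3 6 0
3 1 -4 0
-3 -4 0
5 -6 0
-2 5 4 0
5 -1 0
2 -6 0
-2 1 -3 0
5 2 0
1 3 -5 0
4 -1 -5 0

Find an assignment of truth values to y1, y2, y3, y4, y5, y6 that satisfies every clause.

y1 = T, y2 = T, y3 = F, y4 = T, y5 = T, y6 = T

Branch on y1: take y1 = True.
  then y5 is forced to True.
  then y4 is forced to True.
  then y3 is forced to False.
  then y6 is forced to True.
  then y2 is forced to True.
Every clause has at least one true literal under this assignment.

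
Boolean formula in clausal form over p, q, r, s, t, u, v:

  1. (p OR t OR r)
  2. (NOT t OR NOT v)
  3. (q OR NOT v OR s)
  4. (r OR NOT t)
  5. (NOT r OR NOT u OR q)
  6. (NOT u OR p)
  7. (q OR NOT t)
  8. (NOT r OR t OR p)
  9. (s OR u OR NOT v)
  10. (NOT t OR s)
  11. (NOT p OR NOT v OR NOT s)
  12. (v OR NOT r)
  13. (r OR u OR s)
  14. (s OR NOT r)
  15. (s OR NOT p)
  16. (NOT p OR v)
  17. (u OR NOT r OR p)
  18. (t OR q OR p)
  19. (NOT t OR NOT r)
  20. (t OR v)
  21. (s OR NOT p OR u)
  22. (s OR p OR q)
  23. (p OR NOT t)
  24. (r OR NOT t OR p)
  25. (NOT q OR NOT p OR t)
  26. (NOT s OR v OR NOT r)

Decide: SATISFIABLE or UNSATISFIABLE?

UNSATISFIABLE

p = True:
  propagation gives s=True, v=False; an empty clause results — contradiction.
p = False:
  propagation gives u=False, r=False, t=True; an empty clause results — contradiction.
Every branch closes, so no satisfying assignment exists.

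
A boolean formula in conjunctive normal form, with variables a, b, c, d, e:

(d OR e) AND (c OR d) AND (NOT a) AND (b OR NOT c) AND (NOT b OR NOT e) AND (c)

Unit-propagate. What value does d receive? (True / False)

True

(NOT a) stands alone — a = False.
(c) is a unit clause: c = True.
In (NOT c OR b), NOT c is now false; b must hold, so b = True.
In (NOT e OR NOT b), NOT b is now false; NOT e must hold, so e = False.
(e OR d) with e = False leaves only d, so d = True.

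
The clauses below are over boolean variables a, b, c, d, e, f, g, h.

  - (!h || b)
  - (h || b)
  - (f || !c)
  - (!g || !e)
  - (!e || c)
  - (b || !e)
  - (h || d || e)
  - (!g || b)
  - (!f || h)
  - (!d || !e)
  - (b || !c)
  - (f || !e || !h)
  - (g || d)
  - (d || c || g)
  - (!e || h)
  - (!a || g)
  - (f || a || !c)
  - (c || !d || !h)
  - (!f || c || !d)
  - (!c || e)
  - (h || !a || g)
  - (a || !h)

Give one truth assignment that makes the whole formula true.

a=True, b=True, c=False, d=True, e=False, f=False, g=True, h=False

Check each clause:
  1. (!h || b) — !h is true.
  2. (b || h) — b is true.
  3. (f || !c) — !c is true.
  4. (!e || !g) — !e is true.
  5. (!e || c) — !e is true.
  6. (b || !e) — b is true.
  7. (d || h || e) — d is true.
  8. (b || !g) — b is true.
  9. (!f || h) — !f is true.
  10. (!d || !e) — !e is true.
  11. (!c || b) — b is true.
  12. (!e || !h || f) — !h is true.
  13. (g || d) — d is true.
  14. (g || d || c) — d is true.
  15. (h || !e) — !e is true.
  16. (!a || g) — g is true.
  17. (a || !c || f) — a is true.
  18. (!h || c || !d) — !h is true.
  19. (!d || !f || c) — !f is true.
  20. (!c || e) — !c is true.
  21. (g || !a || h) — g is true.
  22. (!h || a) — !h is true.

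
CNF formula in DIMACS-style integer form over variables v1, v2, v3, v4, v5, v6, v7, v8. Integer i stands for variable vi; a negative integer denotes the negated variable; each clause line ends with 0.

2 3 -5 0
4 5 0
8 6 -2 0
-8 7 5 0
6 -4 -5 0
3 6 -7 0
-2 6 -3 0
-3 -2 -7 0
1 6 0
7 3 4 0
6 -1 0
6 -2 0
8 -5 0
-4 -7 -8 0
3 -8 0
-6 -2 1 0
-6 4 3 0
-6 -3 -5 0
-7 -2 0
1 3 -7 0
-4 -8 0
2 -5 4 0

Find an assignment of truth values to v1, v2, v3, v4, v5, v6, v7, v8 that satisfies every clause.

v1=True  v2=True  v3=True  v4=True  v5=False  v6=True  v7=False  v8=False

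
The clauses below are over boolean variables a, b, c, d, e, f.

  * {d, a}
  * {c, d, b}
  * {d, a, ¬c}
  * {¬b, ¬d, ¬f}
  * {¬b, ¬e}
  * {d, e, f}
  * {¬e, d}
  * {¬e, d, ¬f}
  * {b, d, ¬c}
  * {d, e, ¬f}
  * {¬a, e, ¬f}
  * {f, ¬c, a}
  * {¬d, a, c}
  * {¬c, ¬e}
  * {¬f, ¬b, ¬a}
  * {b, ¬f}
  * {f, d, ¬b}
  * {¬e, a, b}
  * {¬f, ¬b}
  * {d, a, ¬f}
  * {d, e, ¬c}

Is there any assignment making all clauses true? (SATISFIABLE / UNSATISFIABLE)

SATISFIABLE

Set a = True and propagate.
Try b = True.
  then e is forced to False.
  then f is forced to False.
  then d is forced to True.
c is now unconstrained; take c = True.
Every clause has at least one true literal under this assignment.
So a = T, b = T, c = T, d = T, e = F, f = F is a satisfying assignment.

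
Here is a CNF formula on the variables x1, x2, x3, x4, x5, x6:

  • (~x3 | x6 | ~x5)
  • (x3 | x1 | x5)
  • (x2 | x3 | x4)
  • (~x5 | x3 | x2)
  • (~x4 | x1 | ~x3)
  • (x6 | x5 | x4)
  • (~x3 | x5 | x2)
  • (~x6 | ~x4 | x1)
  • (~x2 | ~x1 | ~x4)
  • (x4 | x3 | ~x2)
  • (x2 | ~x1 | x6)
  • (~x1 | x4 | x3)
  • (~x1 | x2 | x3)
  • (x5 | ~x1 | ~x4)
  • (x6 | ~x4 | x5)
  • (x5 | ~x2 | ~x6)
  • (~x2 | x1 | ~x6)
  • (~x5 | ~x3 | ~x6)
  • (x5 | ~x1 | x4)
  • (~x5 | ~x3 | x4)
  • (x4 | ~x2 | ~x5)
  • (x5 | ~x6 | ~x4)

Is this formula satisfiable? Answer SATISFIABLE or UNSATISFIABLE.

SATISFIABLE

Branch on x1: take x1 = False.
Set x2 = True and propagate.
  then x6 is forced to False.
For the remaining variables, x3 = False, x4 = True, x5 = True works.
So x1 = 0, x2 = 1, x3 = 0, x4 = 1, x5 = 1, x6 = 0 is a satisfying assignment.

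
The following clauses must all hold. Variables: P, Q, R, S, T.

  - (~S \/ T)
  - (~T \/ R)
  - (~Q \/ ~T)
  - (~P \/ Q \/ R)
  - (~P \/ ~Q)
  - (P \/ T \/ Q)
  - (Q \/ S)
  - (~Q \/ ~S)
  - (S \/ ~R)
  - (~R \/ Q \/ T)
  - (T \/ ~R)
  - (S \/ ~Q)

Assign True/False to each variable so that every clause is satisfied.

Branch on P: take P = False.
Set Q = False and propagate.
  then T is forced to True.
  then R is forced to True.
  then S is forced to True.

P=F, Q=F, R=T, S=T, T=T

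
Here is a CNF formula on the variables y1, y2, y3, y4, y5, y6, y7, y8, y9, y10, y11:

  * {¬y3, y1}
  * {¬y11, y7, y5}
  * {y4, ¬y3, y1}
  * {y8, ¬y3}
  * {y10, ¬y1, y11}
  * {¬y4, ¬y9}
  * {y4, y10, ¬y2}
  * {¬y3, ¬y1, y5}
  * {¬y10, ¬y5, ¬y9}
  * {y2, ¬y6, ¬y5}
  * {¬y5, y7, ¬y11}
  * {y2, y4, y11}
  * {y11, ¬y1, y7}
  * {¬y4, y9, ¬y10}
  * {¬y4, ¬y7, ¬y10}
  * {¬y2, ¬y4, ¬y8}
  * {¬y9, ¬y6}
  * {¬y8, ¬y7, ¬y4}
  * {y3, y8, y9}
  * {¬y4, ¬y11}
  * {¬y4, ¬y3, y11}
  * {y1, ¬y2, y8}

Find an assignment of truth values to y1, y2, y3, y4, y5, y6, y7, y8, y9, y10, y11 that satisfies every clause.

y1=T, y2=F, y3=F, y4=F, y5=F, y6=F, y7=T, y8=T, y9=T, y10=T, y11=T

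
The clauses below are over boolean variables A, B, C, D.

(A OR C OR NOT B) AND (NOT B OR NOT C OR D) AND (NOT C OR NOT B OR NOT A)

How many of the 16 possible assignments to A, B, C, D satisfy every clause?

11

Split on B, then C.
  B=T, C=T: remaining (A,D) ∈ {(F,T)} — 1.
  B=T, C=F: remaining (A,D) ∈ {(T,F); (T,T)} — 2.
  B=F, C=T: remaining (A,D) ∈ {(F,F); (F,T); (T,F); (T,T)} — 4.
  B=F, C=F: remaining (A,D) ∈ {(F,F); (F,T); (T,F); (T,T)} — 4.
Total: 1 + 2 + 4 + 4 = 11.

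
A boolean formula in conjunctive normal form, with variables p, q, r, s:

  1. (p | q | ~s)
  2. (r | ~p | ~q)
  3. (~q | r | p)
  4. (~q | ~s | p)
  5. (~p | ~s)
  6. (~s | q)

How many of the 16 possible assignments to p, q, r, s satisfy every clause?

6

Satisfying assignments:
  p=0 q=0 r=0 s=0
  p=0 q=0 r=1 s=0
  p=0 q=1 r=1 s=0
  p=1 q=0 r=0 s=0
  p=1 q=0 r=1 s=0
  p=1 q=1 r=1 s=0
That's 6 in total.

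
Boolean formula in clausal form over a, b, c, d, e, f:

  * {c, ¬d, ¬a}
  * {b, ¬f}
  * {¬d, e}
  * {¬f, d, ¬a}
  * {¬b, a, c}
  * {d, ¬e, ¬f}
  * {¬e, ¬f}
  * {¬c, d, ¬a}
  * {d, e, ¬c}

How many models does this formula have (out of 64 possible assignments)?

Split on d, then a.
  d=1, a=1: remaining (b,c,e,f) ∈ {(0,1,1,0); (1,1,1,0)} — 2.
  d=1, a=0: remaining (b,c,e,f) ∈ {(0,0,1,0); (0,1,1,0); (1,1,1,0)} — 3.
  d=0, a=1: remaining (b,c,e,f) ∈ {(0,0,0,0); (0,0,1,0); (1,0,0,0); (1,0,1,0)} — 4.
  d=0, a=0: remaining (b,c,e,f) ∈ {(0,0,0,0); (0,0,1,0); (0,1,1,0); (1,1,1,0)} — 4.
Total: 2 + 3 + 4 + 4 = 13.

13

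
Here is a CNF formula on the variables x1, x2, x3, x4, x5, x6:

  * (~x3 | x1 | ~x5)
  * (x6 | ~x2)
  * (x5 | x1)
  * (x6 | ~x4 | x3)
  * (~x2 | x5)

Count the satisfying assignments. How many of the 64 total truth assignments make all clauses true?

23

Case analysis on x5 and x1:
  x5=1, x1=1: 11 of the 16 assignments to (x2,x3,x4,x6) work.
  x5=1, x1=0: 5 of the 16 assignments to (x2,x3,x4,x6) work.
  x5=0, x1=1: 7 of the 16 assignments to (x2,x3,x4,x6) work.
  x5=0, x1=0: a clause becomes empty — 0.
Total: 11 + 5 + 7 + 0 = 23.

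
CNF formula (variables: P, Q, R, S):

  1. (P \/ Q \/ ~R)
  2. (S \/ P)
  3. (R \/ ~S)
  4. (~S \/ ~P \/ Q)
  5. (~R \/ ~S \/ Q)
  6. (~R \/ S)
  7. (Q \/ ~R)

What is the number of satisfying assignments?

The models are:
  P=0 Q=1 R=1 S=1
  P=1 Q=0 R=0 S=0
  P=1 Q=1 R=0 S=0
  P=1 Q=1 R=1 S=1
Count: 4.

4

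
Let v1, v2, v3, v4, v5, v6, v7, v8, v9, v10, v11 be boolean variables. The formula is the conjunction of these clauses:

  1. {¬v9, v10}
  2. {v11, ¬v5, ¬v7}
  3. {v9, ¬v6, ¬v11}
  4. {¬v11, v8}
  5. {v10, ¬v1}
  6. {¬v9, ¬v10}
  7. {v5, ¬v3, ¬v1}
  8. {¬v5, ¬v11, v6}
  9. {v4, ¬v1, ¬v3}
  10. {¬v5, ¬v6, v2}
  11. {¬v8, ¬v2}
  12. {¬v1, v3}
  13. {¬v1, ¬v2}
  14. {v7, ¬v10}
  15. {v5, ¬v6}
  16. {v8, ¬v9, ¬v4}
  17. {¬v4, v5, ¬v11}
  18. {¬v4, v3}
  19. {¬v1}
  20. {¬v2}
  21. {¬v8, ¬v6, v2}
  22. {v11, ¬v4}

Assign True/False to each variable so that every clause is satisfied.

v1 = False, v2 = False, v3 = False, v4 = False, v5 = False, v6 = False, v7 = True, v8 = False, v9 = False, v10 = True, v11 = False

The clause (¬v1) is unit: v1 must be False.
The clause (¬v2) is unit: v2 must be False.
v4 occurs only negated in the remaining clauses — set v4 = False.
Try v5 = False.
  then v6 is forced to False.
The remaining clauses are satisfied by v3 = False, v7 = True, v8 = False, v9 = False, v10 = True, v11 = False.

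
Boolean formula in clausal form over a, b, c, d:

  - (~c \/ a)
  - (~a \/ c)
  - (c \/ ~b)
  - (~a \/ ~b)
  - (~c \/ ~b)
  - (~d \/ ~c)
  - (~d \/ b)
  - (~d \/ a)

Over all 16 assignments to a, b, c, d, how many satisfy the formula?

2

Satisfying assignments:
  a=F b=F c=F d=F
  a=T b=F c=T d=F
That's 2 in total.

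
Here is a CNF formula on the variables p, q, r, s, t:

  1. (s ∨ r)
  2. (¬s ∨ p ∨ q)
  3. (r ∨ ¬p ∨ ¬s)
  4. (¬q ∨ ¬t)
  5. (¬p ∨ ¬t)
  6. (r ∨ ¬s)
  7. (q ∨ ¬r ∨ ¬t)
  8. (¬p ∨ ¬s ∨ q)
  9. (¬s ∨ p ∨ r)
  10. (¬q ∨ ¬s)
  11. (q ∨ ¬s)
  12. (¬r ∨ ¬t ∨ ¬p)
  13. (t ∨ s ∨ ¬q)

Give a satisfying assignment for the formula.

p=True, q=False, r=True, s=False, t=False

Try p = True.
  then t is forced to False.
For the remaining variables, q = False, r = True, s = False works.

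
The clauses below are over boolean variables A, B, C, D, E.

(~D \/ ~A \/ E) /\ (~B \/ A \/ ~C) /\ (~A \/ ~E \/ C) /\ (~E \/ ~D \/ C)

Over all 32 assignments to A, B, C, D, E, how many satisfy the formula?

18

Split on A, then C.
  A=T, C=T: B free; 3 ways for (D,E) × 2^1 = 6.
  A=T, C=F: remaining (B,D,E) ∈ {(F,F,F); (T,F,F)} — 2.
  A=F, C=T: remaining (B,D,E) ∈ {(F,F,F); (F,F,T); (F,T,F); (F,T,T)} — 4.
  A=F, C=F: B free; 3 ways for (D,E) × 2^1 = 6.
Total: 6 + 2 + 4 + 6 = 18.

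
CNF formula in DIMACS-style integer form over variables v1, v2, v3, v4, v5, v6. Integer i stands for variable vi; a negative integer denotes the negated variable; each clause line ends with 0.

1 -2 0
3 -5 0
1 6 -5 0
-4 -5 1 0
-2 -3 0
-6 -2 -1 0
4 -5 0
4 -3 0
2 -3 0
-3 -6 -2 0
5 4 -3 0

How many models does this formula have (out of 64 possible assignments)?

Split on v3, then v2.
  v3=T, v2=T: a clause becomes empty — 0.
  v3=T, v2=F: a clause becomes empty — 0.
  v3=F, v2=T: remaining (v1,v4,v5,v6) ∈ {(T,F,F,F); (T,T,F,F)} — 2.
  v3=F, v2=F: forces v5=F; v1, v4, v6 free → 2^3 = 8.
Total: 0 + 0 + 2 + 8 = 10.

10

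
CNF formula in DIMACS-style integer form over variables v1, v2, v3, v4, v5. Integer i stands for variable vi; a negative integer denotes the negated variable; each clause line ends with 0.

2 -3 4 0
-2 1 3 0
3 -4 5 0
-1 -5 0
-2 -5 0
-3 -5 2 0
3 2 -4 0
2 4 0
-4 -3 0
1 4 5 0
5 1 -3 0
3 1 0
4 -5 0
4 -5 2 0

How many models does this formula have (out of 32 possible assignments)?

The models are:
  v1=1 v2=1 v3=0 v4=0 v5=0
  v1=1 v2=1 v3=1 v4=0 v5=0
That's 2 in total.

2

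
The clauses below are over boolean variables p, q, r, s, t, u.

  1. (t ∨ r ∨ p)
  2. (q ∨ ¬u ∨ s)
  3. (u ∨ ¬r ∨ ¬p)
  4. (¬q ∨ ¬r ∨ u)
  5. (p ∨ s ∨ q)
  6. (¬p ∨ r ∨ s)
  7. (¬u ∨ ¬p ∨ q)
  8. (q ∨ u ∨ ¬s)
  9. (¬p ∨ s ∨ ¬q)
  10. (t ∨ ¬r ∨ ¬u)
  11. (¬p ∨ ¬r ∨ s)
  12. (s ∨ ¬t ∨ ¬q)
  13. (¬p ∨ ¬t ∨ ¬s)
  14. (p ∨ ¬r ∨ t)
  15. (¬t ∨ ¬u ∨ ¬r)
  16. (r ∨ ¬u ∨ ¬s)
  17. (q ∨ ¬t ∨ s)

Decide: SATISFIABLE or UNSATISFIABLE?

SATISFIABLE

Set p = False and propagate.
For the remaining variables, q = True, r = False, s = True, t = True, u = False works.
So p=0, q=1, r=0, s=1, t=1, u=0 is a satisfying assignment.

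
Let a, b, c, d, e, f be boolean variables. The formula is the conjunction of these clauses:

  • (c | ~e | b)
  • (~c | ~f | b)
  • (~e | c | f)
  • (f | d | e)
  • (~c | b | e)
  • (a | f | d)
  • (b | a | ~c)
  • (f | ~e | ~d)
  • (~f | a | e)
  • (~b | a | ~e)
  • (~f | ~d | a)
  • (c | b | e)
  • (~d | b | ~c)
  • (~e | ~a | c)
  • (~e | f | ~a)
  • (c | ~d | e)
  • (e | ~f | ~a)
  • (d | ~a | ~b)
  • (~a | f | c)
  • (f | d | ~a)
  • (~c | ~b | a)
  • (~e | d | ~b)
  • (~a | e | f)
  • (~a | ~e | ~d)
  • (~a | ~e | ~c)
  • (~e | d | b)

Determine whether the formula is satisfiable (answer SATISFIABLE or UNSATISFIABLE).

e = True:
  a = True:
    propagation gives c=True; an empty clause results — contradiction.
  a = False:
    propagation gives b=False, c=True; an empty clause results — contradiction.
e = False:
  a = True:
    propagation gives f=False; an empty clause results — contradiction.
  a = False:
    propagation gives f=False, d=True, c=True, b=True; an empty clause results — contradiction.
Every branch closes, so no satisfying assignment exists.

UNSATISFIABLE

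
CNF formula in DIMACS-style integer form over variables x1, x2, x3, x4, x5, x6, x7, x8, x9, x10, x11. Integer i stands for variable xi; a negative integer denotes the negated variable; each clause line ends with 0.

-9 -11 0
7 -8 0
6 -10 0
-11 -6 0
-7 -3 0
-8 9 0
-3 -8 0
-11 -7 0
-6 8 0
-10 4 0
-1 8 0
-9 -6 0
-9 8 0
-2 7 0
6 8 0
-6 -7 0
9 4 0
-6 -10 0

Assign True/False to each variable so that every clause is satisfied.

x1 occurs only negated in the remaining clauses — set x1 = False.
x3 occurs only negated in the remaining clauses — set x3 = False.
Try x2 = True.
  then x7 is forced to True.
  then x11 is forced to False.
  then x6 is forced to False.
  then x10 is forced to False.
  then x8 is forced to True.
  then x9 is forced to True.
x4, x5 are now unconstrained; take x4 = False, x5 = False.
Check each clause:
  1. {¬x11, ¬x9} — ¬x11 is true.
  2. {x7, ¬x8} — x7 is true.
  3. {x6, ¬x10} — ¬x10 is true.
  4. {¬x6, ¬x11} — ¬x6 is true.
  5. {¬x7, ¬x3} — ¬x3 is true.
  6. {x9, ¬x8} — x9 is true.
  7. {¬x3, ¬x8} — ¬x3 is true.
  8. {¬x7, ¬x11} — ¬x11 is true.
  9. {¬x6, x8} — x8 is true.
  10. {x4, ¬x10} — ¬x10 is true.
  11. {x8, ¬x1} — x8 is true.
  12. {¬x9, ¬x6} — ¬x6 is true.
  13. {x8, ¬x9} — x8 is true.
  14. {x7, ¬x2} — x7 is true.
  15. {x8, x6} — x8 is true.
  16. {¬x6, ¬x7} — ¬x6 is true.
  17. {x9, x4} — x9 is true.
  18. {¬x10, ¬x6} — ¬x6 is true.

x1 = F, x2 = T, x3 = F, x4 = F, x5 = F, x6 = F, x7 = T, x8 = T, x9 = T, x10 = F, x11 = F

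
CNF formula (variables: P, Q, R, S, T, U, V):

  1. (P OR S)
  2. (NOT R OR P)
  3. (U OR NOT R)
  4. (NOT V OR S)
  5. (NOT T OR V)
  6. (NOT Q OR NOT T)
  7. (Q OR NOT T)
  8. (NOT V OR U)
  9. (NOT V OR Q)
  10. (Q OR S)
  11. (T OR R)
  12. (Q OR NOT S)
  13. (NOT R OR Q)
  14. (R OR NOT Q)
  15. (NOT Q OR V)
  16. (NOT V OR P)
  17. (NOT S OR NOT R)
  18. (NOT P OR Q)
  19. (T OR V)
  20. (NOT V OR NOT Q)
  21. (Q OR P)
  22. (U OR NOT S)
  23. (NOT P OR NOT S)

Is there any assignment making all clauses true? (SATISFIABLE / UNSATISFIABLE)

Q = True:
  propagation gives T=False, R=True, P=True, U=True; an empty clause results — contradiction.
Q = False:
  propagation gives T=False, V=False; an empty clause results — contradiction.
Every branch closes, so no satisfying assignment exists.

UNSATISFIABLE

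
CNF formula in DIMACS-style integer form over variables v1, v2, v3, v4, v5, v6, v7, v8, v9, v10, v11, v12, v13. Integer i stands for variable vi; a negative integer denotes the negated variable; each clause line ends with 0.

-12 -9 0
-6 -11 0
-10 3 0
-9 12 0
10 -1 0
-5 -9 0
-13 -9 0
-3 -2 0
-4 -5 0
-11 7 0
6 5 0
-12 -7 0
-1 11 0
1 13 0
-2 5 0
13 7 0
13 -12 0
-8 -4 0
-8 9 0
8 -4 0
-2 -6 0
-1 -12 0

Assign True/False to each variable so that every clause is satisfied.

v1 = False, v2 = False, v3 = True, v4 = False, v5 = False, v6 = True, v7 = False, v8 = False, v9 = False, v10 = True, v11 = False, v12 = True, v13 = True

Pure literal: v2 appears only negated; assign v2 = False.
Pure literal: v4 appears only negated; assign v4 = False.
Set v1 = False and propagate.
  then v13 is forced to True.
  then v9 is forced to False.
  then v8 is forced to False.
Branch on v3: take v3 = True.
Set v5 = False and propagate.
  then v6 is forced to True.
  then v11 is forced to False.
The remaining clauses are satisfied by v7 = False, v10 = True, v12 = True.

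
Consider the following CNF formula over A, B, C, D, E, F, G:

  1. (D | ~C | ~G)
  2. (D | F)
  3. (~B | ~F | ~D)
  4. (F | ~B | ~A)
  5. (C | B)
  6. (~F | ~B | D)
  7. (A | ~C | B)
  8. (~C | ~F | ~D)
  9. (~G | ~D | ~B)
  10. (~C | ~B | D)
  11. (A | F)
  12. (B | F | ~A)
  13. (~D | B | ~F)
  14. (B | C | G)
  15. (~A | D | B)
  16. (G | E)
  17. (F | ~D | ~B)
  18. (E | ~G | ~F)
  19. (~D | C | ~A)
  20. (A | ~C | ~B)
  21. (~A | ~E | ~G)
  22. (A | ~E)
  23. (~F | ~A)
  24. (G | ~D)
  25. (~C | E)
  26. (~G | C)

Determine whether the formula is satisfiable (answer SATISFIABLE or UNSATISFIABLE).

B = True:
  D = True:
    propagation gives F=False; an empty clause results — contradiction.
  D = False:
    propagation gives F=True; an empty clause results — contradiction.
B = False:
  propagation gives C=True, A=True, F=True; an empty clause results — contradiction.
Every branch closes, so no satisfying assignment exists.

UNSATISFIABLE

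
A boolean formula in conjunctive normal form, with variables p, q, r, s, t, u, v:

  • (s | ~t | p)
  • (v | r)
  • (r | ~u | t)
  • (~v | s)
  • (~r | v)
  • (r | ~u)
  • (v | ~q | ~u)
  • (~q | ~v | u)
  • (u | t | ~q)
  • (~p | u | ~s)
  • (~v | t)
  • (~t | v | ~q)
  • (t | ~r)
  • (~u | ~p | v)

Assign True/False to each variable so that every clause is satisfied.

p = F, q = F, r = T, s = T, t = T, u = F, v = T

Pure literal: q appears only negated; assign q = False.
Branch on p: take p = False.
Set r = True and propagate.
  then v is forced to True.
  then s is forced to True.
  then t is forced to True.
u is now unconstrained; take u = False.
Every clause has at least one true literal under this assignment.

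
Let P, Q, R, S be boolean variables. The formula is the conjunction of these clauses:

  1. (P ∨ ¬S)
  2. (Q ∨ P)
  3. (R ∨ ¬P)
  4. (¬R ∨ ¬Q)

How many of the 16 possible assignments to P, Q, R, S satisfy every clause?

3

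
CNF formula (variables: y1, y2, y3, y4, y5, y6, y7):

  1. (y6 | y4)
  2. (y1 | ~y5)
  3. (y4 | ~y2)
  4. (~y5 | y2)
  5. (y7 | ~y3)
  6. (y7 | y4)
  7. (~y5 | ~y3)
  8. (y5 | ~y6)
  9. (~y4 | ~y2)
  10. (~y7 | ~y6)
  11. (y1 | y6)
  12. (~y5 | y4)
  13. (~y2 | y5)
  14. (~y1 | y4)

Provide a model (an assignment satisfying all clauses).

Pure literal: y3 appears only negated; assign y3 = False.
Branch on y1: take y1 = True.
  then y4 is forced to True.
  then y2 is forced to False.
  then y5 is forced to False.
  then y6 is forced to False.
y7 is now unconstrained; take y7 = True.
Every clause has at least one true literal under this assignment.

y1=True, y2=False, y3=False, y4=True, y5=False, y6=False, y7=True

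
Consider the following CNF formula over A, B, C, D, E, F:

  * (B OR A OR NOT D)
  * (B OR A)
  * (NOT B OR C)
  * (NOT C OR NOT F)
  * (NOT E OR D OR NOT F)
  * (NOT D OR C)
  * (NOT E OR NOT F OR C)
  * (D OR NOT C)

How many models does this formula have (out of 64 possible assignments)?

9

Split on C, then D.
  C=1, D=1: E free; 3 ways for (A,B,F) × 2^1 = 6.
  C=1, D=0: a clause becomes empty — 0.
  C=0, D=1: a clause becomes empty — 0.
  C=0, D=0: remaining (A,B,E,F) ∈ {(1,0,0,0); (1,0,0,1); (1,0,1,0)} — 3.
Total: 6 + 0 + 0 + 3 = 9.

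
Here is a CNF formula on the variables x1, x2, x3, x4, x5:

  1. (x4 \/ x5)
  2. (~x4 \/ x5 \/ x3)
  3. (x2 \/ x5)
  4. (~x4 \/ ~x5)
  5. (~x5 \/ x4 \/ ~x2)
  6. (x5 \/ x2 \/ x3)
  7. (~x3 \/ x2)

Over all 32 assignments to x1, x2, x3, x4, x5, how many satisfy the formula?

4

Satisfying assignments:
  x1=0 x2=0 x3=0 x4=0 x5=1
  x1=0 x2=1 x3=1 x4=1 x5=0
  x1=1 x2=0 x3=0 x4=0 x5=1
  x1=1 x2=1 x3=1 x4=1 x5=0
Count: 4.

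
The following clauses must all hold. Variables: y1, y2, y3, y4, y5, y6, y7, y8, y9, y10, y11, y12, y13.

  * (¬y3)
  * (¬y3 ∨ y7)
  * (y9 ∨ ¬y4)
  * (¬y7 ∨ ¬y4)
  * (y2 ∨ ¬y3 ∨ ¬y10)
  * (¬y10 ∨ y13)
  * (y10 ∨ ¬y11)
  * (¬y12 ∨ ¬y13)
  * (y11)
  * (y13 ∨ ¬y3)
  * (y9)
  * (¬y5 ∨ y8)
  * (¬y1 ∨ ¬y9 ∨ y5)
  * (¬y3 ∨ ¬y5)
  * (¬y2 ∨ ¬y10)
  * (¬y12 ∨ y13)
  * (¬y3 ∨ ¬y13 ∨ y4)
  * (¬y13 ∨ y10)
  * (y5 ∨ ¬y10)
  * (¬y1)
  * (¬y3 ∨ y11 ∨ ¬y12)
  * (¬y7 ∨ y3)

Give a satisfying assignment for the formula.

y1 = 0, y2 = 0, y3 = 0, y4 = 0, y5 = 1, y6 = 0, y7 = 0, y8 = 1, y9 = 1, y10 = 1, y11 = 1, y12 = 0, y13 = 1

Check each clause:
  1. (¬y3) — ¬y3 is true.
  2. (¬y3 ∨ y7) — ¬y3 is true.
  3. (y9 ∨ ¬y4) — y9 is true.
  4. (¬y7 ∨ ¬y4) — ¬y7 is true.
  5. (¬y3 ∨ ¬y10 ∨ y2) — ¬y3 is true.
  6. (y13 ∨ ¬y10) — y13 is true.
  7. (¬y11 ∨ y10) — y10 is true.
  8. (¬y13 ∨ ¬y12) — ¬y12 is true.
  9. (y11) — y11 is true.
  10. (y13 ∨ ¬y3) — ¬y3 is true.
  11. (y9) — y9 is true.
  12. (y8 ∨ ¬y5) — y8 is true.
  13. (¬y1 ∨ y5 ∨ ¬y9) — y5 is true.
  14. (¬y3 ∨ ¬y5) — ¬y3 is true.
  15. (¬y2 ∨ ¬y10) — ¬y2 is true.
  16. (y13 ∨ ¬y12) — ¬y12 is true.
  17. (y4 ∨ ¬y3 ∨ ¬y13) — ¬y3 is true.
  18. (y10 ∨ ¬y13) — y10 is true.
  19. (¬y10 ∨ y5) — y5 is true.
  20. (¬y1) — ¬y1 is true.
  21. (¬y3 ∨ y11 ∨ ¬y12) — y11 is true.
  22. (¬y7 ∨ y3) — ¬y7 is true.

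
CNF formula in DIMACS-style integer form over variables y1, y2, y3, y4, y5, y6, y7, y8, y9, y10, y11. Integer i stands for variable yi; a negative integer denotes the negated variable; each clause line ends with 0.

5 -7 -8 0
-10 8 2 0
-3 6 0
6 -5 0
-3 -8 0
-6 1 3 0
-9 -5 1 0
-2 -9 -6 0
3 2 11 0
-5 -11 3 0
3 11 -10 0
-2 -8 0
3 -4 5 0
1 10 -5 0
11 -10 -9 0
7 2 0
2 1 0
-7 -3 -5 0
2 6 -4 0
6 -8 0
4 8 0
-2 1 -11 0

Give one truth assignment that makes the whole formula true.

y1 occurs only positively in the remaining clauses — set y1 = True.
Set y2 = False and propagate.
  then y7 is forced to True.
Branch on y3: take y3 = True.
  then y6 is forced to True.
  then y8 is forced to False.
  then y10 is forced to False.
  then y5 is forced to False.
  then y4 is forced to True.
y9, y11 are now unconstrained; take y9 = True, y11 = False.
Every clause has at least one true literal under this assignment.

y1=T, y2=F, y3=T, y4=T, y5=F, y6=T, y7=T, y8=F, y9=T, y10=F, y11=F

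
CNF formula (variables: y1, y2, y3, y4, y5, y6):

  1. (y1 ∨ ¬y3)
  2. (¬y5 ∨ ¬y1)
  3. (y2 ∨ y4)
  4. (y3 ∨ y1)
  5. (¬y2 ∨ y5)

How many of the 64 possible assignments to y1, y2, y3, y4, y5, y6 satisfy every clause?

4

The models are:
  y1=1 y2=0 y3=0 y4=1 y5=0 y6=0
  y1=1 y2=0 y3=0 y4=1 y5=0 y6=1
  y1=1 y2=0 y3=1 y4=1 y5=0 y6=0
  y1=1 y2=0 y3=1 y4=1 y5=0 y6=1
That's 4 in total.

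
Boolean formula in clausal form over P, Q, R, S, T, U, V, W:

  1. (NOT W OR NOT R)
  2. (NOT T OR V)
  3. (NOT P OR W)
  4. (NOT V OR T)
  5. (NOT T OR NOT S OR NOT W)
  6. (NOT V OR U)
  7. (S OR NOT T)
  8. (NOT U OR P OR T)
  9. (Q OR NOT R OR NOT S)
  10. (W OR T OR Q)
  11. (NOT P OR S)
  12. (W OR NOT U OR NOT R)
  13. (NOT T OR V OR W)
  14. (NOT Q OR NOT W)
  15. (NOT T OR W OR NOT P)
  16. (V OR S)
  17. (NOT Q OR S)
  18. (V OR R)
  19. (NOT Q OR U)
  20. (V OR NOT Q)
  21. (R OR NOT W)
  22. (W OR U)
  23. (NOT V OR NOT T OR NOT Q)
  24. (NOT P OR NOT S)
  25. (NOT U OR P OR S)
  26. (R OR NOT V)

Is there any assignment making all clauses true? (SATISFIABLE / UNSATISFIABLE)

W = True:
  propagation gives R=False; an empty clause results — contradiction.
W = False:
  propagation gives P=False, U=True, T=True, V=True; an empty clause results — contradiction.
Every branch closes, so no satisfying assignment exists.

UNSATISFIABLE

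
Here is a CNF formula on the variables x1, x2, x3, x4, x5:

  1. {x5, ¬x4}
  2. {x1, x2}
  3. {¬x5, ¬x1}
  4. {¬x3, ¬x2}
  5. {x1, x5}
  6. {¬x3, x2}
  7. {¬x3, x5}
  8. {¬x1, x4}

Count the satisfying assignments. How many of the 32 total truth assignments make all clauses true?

2

The models are:
  x1=F x2=T x3=F x4=F x5=T
  x1=F x2=T x3=F x4=T x5=T
That's 2 in total.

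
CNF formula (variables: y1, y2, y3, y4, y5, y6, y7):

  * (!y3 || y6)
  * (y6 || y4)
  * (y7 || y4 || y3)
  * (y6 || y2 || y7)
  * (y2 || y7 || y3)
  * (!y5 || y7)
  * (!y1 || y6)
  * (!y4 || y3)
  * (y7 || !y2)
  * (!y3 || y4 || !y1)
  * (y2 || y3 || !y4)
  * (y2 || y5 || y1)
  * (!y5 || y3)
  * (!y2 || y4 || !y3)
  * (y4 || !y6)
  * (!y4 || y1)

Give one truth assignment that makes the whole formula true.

Pure literal: y7 appears only positively; assign y7 = True.
Set y1 = True and propagate.
  then y6 is forced to True.
  then y4 is forced to True.
  then y3 is forced to True.
y2, y5 are now unconstrained; take y2 = True, y5 = False.
Every clause has at least one true literal under this assignment.

y1 = T, y2 = T, y3 = T, y4 = T, y5 = F, y6 = T, y7 = T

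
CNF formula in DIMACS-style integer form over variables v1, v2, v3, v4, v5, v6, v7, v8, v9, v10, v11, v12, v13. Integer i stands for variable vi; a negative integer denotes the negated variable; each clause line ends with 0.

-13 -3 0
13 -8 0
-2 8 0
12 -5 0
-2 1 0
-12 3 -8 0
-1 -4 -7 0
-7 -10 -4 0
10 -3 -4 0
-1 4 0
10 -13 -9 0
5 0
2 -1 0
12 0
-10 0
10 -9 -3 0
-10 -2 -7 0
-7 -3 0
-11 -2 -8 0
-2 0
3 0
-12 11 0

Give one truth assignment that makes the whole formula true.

v1 = False, v2 = False, v3 = True, v4 = False, v5 = True, v6 = False, v7 = False, v8 = False, v9 = False, v10 = False, v11 = True, v12 = True, v13 = False

Check each clause:
  1. (¬v13 ∨ ¬v3) — ¬v13 is true.
  2. (¬v8 ∨ v13) — ¬v8 is true.
  3. (¬v2 ∨ v8) — ¬v2 is true.
  4. (¬v5 ∨ v12) — v12 is true.
  5. (¬v2 ∨ v1) — ¬v2 is true.
  6. (¬v8 ∨ ¬v12 ∨ v3) — ¬v8 is true.
  7. (¬v1 ∨ ¬v4 ∨ ¬v7) — ¬v7 is true.
  8. (¬v10 ∨ ¬v4 ∨ ¬v7) — ¬v7 is true.
  9. (v10 ∨ ¬v3 ∨ ¬v4) — ¬v4 is true.
  10. (¬v1 ∨ v4) — ¬v1 is true.
  11. (v10 ∨ ¬v9 ∨ ¬v13) — ¬v13 is true.
  12. (v5) — v5 is true.
  13. (¬v1 ∨ v2) — ¬v1 is true.
  14. (v12) — v12 is true.
  15. (¬v10) — ¬v10 is true.
  16. (v10 ∨ ¬v3 ∨ ¬v9) — ¬v9 is true.
  17. (¬v10 ∨ ¬v2 ∨ ¬v7) — ¬v7 is true.
  18. (¬v3 ∨ ¬v7) — ¬v7 is true.
  19. (¬v8 ∨ ¬v11 ∨ ¬v2) — ¬v8 is true.
  20. (¬v2) — ¬v2 is true.
  21. (v3) — v3 is true.
  22. (¬v12 ∨ v11) — v11 is true.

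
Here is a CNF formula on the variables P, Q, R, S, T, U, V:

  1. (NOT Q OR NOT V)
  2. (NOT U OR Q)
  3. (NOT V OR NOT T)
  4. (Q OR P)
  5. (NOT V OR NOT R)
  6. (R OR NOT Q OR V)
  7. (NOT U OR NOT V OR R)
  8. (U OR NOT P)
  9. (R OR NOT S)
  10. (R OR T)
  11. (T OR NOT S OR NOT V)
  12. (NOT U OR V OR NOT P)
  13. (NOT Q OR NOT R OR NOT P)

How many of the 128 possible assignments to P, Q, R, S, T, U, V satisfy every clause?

8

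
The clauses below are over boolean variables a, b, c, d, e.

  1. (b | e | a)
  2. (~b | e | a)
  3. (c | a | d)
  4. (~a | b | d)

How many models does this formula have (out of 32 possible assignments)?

18

Case analysis on a and b:
  a=1, b=1: c, d, e free → 2^3 = 8.
  a=1, b=0: remaining (c,d,e) ∈ {(0,1,0); (0,1,1); (1,1,0); (1,1,1)} — 4.
  a=0, b=1: remaining (c,d,e) ∈ {(0,1,1); (1,0,1); (1,1,1)} — 3.
  a=0, b=0: remaining (c,d,e) ∈ {(0,1,1); (1,0,1); (1,1,1)} — 3.
Total: 8 + 4 + 3 + 3 = 18.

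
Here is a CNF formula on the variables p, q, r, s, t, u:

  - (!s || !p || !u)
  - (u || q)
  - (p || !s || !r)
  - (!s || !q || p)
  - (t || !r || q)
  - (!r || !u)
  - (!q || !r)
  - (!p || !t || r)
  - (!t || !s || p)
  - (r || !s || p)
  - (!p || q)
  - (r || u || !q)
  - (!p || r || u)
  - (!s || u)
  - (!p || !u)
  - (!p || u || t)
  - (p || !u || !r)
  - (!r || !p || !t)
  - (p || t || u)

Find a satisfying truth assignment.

p = F, q = F, r = F, s = F, t = F, u = T

Pure literal: s appears only negated; assign s = False.
Branch on p: take p = False.
Branch on q: take q = False.
  then u is forced to True.
  then r is forced to False.
t is now unconstrained; take t = False.
Every clause has at least one true literal under this assignment.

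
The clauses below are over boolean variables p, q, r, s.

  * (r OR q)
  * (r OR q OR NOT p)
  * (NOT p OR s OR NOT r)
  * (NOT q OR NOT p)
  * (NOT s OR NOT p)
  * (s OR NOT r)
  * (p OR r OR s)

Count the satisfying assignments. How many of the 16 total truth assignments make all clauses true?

3

The models are:
  p=F q=F r=T s=T
  p=F q=T r=F s=T
  p=F q=T r=T s=T
That's 3 in total.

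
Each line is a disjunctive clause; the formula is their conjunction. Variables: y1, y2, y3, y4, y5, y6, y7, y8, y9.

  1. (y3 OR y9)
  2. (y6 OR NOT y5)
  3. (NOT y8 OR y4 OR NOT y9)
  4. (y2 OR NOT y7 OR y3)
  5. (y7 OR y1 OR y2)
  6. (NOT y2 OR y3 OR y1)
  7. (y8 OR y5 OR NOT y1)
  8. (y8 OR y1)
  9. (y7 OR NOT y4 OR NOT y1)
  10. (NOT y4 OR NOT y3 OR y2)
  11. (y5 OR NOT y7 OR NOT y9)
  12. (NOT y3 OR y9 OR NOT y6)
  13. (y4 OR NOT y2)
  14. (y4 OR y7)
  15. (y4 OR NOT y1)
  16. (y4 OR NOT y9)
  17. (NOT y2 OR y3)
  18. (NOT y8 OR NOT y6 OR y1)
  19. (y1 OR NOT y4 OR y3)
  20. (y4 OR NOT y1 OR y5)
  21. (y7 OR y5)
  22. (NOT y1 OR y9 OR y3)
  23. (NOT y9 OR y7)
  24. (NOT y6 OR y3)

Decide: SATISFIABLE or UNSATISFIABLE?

Branch on y1: take y1 = True.
  then y4 is forced to True.
  then y7 is forced to True.
Set y2 = True and propagate.
  then y3 is forced to True.
The remaining clauses are satisfied by y5 = True, y6 = True, y8 = False, y9 = True.
So y1=1, y2=1, y3=1, y4=1, y5=1, y6=1, y7=1, y8=0, y9=1 is a satisfying assignment.

SATISFIABLE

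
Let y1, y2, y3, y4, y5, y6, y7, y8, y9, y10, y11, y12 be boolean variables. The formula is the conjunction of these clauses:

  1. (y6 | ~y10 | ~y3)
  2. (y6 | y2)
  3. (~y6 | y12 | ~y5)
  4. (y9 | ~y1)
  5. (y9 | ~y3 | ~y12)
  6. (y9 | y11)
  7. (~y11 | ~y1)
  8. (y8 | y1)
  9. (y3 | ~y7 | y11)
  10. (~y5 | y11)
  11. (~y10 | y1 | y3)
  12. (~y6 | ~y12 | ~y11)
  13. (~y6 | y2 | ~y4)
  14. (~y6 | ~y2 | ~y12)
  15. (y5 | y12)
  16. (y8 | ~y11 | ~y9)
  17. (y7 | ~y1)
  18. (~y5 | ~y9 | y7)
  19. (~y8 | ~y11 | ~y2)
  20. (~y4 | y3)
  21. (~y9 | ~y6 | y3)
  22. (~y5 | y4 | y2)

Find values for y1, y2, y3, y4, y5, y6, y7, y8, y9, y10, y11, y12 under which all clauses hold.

y1=True, y2=True, y3=True, y4=False, y5=False, y6=False, y7=True, y8=False, y9=True, y10=False, y11=False, y12=True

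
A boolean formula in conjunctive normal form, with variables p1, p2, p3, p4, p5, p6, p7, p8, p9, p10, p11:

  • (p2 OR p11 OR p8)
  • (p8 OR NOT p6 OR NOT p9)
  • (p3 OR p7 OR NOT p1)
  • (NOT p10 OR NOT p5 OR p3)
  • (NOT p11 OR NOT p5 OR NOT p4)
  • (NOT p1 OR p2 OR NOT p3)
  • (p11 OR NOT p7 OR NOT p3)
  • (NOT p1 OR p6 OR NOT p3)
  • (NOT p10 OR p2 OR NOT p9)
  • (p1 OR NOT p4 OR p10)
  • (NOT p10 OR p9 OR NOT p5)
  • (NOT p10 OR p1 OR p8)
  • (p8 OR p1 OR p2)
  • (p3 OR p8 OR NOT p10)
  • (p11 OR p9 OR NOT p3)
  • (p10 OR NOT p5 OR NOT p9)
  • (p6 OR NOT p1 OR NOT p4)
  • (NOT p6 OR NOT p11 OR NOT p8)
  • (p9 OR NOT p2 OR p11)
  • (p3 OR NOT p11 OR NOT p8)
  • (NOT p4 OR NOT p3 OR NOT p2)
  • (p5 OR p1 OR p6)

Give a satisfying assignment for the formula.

Pure literal: p4 appears only negated; assign p4 = False.
Set p1 = True and propagate.
Branch on p2: take p2 = True.
Set p3 = True and propagate.
  then p6 is forced to True.
For the remaining variables, p5 = False, p7 = False, p8 = True, p9 = True, p10 = False, p11 = False works.
Every clause has at least one true literal under this assignment.
Check each clause:
  1. (p11 OR p8 OR p2) — p8 is true.
  2. (NOT p9 OR NOT p6 OR p8) — p8 is true.
  3. (NOT p1 OR p3 OR p7) — p3 is true.
  4. (NOT p5 OR p3 OR NOT p10) — p3 is true.
  5. (NOT p11 OR NOT p5 OR NOT p4) — NOT p5 is true.
  6. (p2 OR NOT p3 OR NOT p1) — p2 is true.
  7. (NOT p7 OR NOT p3 OR p11) — NOT p7 is true.
  8. (NOT p3 OR NOT p1 OR p6) — p6 is true.
  9. (NOT p10 OR p2 OR NOT p9) — p2 is true.
  10. (NOT p4 OR p10 OR p1) — p1 is true.
  11. (NOT p10 OR p9 OR NOT p5) — p9 is true.
  12. (p8 OR p1 OR NOT p10) — p8 is true.
  13. (p1 OR p2 OR p8) — p8 is true.
  14. (NOT p10 OR p8 OR p3) — p8 is true.
  15. (p9 OR p11 OR NOT p3) — p9 is true.
  16. (NOT p5 OR p10 OR NOT p9) — NOT p5 is true.
  17. (NOT p1 OR p6 OR NOT p4) — NOT p4 is true.
  18. (NOT p8 OR NOT p11 OR NOT p6) — NOT p11 is true.
  19. (p9 OR p11 OR NOT p2) — p9 is true.
  20. (NOT p11 OR p3 OR NOT p8) — p3 is true.
  21. (NOT p4 OR NOT p3 OR NOT p2) — NOT p4 is true.
  22. (p1 OR p6 OR p5) — p1 is true.

p1 = True, p2 = True, p3 = True, p4 = False, p5 = False, p6 = True, p7 = False, p8 = True, p9 = True, p10 = False, p11 = False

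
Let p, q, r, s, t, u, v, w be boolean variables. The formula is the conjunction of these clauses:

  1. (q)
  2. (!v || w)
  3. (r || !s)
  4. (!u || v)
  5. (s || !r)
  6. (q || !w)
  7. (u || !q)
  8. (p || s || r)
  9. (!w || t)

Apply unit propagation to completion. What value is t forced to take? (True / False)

(q) is a unit clause: q = True.
(!q || u) with q = True leaves only u, so u = True.
In (!u || v), !u is now false; v must hold, so v = True.
(!v || w): since v = True, the clause reduces to (w). w = True.
(!w || t): since w = True, the clause reduces to (t). t = True.

True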